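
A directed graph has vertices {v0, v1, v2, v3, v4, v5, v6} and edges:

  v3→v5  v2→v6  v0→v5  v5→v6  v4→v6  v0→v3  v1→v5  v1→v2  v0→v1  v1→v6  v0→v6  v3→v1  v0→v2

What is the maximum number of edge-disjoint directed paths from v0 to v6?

4

Assign every edge capacity 1; by Menger, the answer equals the max flow.
Path v0→v6 (+1); total 1.
Path v0→v1→v6 (+1); total 2.
Path v0→v2→v6 (+1); total 3.
Path v0→v5→v6 (+1); total 4.
No residual v0→v6 path; max flow = 4.
Certifying cut of size 4: {v0→v6, v1→v6, v2→v6, v5→v6}.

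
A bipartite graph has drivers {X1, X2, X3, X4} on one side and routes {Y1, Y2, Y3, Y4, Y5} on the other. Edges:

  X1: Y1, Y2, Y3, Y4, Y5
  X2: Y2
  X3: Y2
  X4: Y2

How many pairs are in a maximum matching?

2

Unit-capacity flow: source→left, listed edges, right→sink; max matching = max flow.
Augmenting path X1→Y1 (+1); matched 1.
Augmenting path X2→Y2 (+1); matched 2.
No augmenting path remains; maximum matching = 2.
König certificate: {X1, Y2} is a vertex cover of size 2 (every listed pair touches it), so no matching can be larger.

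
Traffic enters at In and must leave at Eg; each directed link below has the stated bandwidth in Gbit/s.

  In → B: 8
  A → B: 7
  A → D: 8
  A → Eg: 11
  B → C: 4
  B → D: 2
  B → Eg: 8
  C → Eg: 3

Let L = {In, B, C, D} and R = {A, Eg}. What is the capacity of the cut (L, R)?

Edges leaving {In, B, C, D}: B→Eg (8), C→Eg (3).
Cut capacity = 8 + 3 = 11.

11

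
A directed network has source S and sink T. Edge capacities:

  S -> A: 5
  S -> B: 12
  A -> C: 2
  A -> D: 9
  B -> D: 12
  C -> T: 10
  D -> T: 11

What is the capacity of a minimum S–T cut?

13

Augment S→A→C→T: bottleneck 2, flow now 2.
Augment S→A→D→T: bottleneck 3, flow now 5.
Augment S→B→D→T: bottleneck 8, flow now 13.
No augmenting path remains; maximum flow = 13.
By max-flow min-cut, the minimum cut capacity equals the max flow.
In the residual graph, reachable from S: {S, A, B, D}.
Min-cut edges: A→C (2), D→T (11); capacity 2 + 11 = 13.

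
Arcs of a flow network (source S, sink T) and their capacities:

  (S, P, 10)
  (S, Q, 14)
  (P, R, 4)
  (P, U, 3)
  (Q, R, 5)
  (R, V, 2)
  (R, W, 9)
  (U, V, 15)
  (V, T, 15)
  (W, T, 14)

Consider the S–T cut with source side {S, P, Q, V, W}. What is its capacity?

Edges leaving {S, P, Q, V, W}: P→R (4), P→U (3), Q→R (5), V→T (15), W→T (14).
Cut capacity = 4 + 3 + 5 + 15 + 14 = 41.

41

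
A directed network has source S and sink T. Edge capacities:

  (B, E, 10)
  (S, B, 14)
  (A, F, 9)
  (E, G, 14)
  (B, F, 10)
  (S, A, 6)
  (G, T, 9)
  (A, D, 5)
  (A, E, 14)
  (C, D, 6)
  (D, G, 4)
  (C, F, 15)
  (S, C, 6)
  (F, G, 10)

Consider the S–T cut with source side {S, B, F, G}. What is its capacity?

Edges leaving {S, B, F, G}: S→A (6), S→C (6), B→E (10), G→T (9).
Cut capacity = 6 + 6 + 10 + 9 = 31.

31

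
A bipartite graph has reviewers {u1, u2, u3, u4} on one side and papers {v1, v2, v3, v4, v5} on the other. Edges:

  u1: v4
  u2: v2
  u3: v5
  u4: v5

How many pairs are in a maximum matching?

3

Unit-capacity flow: source→left, listed edges, right→sink; max matching = max flow.
Augmenting path u1→v4 (+1); matched 1.
Augmenting path u2→v2 (+1); matched 2.
Augmenting path u3→v5 (+1); matched 3.
No augmenting path remains; maximum matching = 3.
König certificate: {u1, u2, v5} is a vertex cover of size 3 (every listed pair touches it), so no matching can be larger.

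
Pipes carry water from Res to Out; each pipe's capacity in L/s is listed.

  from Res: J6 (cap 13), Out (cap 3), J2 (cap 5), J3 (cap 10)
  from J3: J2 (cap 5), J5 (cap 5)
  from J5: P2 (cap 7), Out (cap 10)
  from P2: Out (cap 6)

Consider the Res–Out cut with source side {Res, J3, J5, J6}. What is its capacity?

Edges leaving {Res, J3, J5, J6}: Res→J2 (5), Res→Out (3), J3→J2 (5), J5→P2 (7), J5→Out (10).
Cut capacity = 5 + 3 + 5 + 7 + 10 = 30.

30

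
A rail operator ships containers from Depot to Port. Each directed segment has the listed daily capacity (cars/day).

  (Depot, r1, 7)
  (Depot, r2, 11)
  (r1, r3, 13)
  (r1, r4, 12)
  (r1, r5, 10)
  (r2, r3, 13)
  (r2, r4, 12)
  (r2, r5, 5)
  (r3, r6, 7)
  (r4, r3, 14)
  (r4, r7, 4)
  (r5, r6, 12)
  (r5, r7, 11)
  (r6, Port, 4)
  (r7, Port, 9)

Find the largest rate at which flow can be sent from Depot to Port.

Augment Depot→r1→r3→r6→Port: bottleneck 4, flow now 4.
Augment Depot→r1→r4→r7→Port: bottleneck 3, flow now 7.
Augment Depot→r2→r4→r7→Port: bottleneck 1, flow now 8.
Augment Depot→r2→r5→r7→Port: bottleneck 5, flow now 13.
No augmenting path remains; maximum flow = 13.
In the residual graph, reachable from Depot: {Depot, r1, r2, r3, r4, r5, r6, r7}.
Min-cut edges: r6→Port (4), r7→Port (9); capacity 4 + 9 = 13.
This cut is saturated, so no flow can exceed 13.

13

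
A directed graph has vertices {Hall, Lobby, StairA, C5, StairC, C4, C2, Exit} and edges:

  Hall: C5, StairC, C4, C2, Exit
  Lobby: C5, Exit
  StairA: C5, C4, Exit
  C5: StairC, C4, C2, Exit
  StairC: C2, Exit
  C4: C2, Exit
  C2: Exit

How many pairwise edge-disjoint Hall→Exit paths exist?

Assign every edge capacity 1; by Menger, the answer equals the max flow.
Path Hall→Exit (+1); total 1.
Path Hall→C5→Exit (+1); total 2.
Path Hall→StairC→Exit (+1); total 3.
Path Hall→C4→Exit (+1); total 4.
Path Hall→C2→Exit (+1); total 5.
No residual Hall→Exit path; max flow = 5.
Certifying cut of size 5: {Hall→C2, Hall→C4, Hall→C5, Hall→Exit, Hall→StairC}.

5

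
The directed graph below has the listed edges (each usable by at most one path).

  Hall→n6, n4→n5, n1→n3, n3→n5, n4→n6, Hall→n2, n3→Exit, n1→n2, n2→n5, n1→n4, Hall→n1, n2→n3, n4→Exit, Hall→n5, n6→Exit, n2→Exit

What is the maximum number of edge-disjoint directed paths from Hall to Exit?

Assign every edge capacity 1; by Menger, the answer equals the max flow.
Path Hall→n2→Exit (+1); total 1.
Path Hall→n6→Exit (+1); total 2.
Path Hall→n1→n3→Exit (+1); total 3.
No residual Hall→Exit path; max flow = 3.
Certifying cut of size 3: {Hall→n1, Hall→n2, Hall→n6}.

3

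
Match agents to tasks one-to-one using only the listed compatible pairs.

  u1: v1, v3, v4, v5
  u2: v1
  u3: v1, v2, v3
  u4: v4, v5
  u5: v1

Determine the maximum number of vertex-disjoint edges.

Unit-capacity flow: source→left, listed edges, right→sink; max matching = max flow.
Augmenting path u1→v1 (+1); matched 1.
Augmenting path u3→v2 (+1); matched 2.
Augmenting path u4→v4 (+1); matched 3.
Augmenting path u2→v1→u1→v3 (+1); matched 4.
No augmenting path remains; maximum matching = 4.
König certificate: {u1, u3, u4, v1} is a vertex cover of size 4 (every listed pair touches it), so no matching can be larger.

4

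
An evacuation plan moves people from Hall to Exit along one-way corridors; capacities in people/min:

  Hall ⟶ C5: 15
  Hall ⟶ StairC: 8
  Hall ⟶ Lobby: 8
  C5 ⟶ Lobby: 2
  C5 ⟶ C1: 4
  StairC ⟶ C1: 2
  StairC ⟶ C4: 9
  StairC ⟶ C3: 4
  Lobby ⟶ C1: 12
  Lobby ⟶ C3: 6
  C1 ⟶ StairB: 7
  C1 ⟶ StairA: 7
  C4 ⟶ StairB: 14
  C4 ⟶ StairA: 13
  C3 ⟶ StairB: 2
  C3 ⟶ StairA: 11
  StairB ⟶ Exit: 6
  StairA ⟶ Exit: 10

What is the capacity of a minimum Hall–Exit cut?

Augment Hall→C5→C1→StairB→Exit: bottleneck 4, flow now 4.
Augment Hall→StairC→C1→StairB→Exit: bottleneck 2, flow now 6.
Augment Hall→StairC→C4→StairA→Exit: bottleneck 6, flow now 12.
Augment Hall→Lobby→C1→StairA→Exit: bottleneck 4, flow now 16.
No augmenting path remains; maximum flow = 16.
By max-flow min-cut, the minimum cut capacity equals the max flow.
In the residual graph, reachable from Hall: {Hall, C5, StairC, Lobby, C1, C4, C3, StairB, StairA}.
Min-cut edges: StairB→Exit (6), StairA→Exit (10); capacity 6 + 10 = 16.

16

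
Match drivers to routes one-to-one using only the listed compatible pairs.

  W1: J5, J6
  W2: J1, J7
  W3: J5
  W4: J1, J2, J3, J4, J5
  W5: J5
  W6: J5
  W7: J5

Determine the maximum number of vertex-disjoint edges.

Unit-capacity flow: source→left, listed edges, right→sink; max matching = max flow.
Augmenting path W1→J5 (+1); matched 1.
Augmenting path W2→J1 (+1); matched 2.
Augmenting path W4→J2 (+1); matched 3.
Augmenting path W3→J5→W1→J6 (+1); matched 4.
No augmenting path remains; maximum matching = 4.
König certificate: {W1, W2, W4, J5} is a vertex cover of size 4 (every listed pair touches it), so no matching can be larger.

4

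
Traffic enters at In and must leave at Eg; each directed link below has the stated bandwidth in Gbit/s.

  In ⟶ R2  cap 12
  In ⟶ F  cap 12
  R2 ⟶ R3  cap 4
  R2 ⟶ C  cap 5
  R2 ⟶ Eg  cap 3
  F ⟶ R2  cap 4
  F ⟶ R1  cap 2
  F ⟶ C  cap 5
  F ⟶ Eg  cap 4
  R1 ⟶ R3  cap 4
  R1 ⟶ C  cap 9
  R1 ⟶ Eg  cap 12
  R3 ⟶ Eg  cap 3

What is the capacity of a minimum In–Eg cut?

Augment In→R2→Eg: bottleneck 3, flow now 3.
Augment In→F→Eg: bottleneck 4, flow now 7.
Augment In→R2→R3→Eg: bottleneck 3, flow now 10.
Augment In→F→R1→Eg: bottleneck 2, flow now 12.
No augmenting path remains; maximum flow = 12.
By max-flow min-cut, the minimum cut capacity equals the max flow.
In the residual graph, reachable from In: {In, R2, F, R3, C}.
Min-cut edges: R2→Eg (3), F→R1 (2), F→Eg (4), R3→Eg (3); capacity 3 + 2 + 4 + 3 = 12.

12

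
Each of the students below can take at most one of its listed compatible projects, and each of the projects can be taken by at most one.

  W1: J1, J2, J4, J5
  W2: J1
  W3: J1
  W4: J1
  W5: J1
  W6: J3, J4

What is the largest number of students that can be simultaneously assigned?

Unit-capacity flow: source→left, listed edges, right→sink; max matching = max flow.
Augmenting path W1→J1 (+1); matched 1.
Augmenting path W6→J3 (+1); matched 2.
Augmenting path W2→J1→W1→J2 (+1); matched 3.
No augmenting path remains; maximum matching = 3.
König certificate: {W1, W6, J1} is a vertex cover of size 3 (every listed pair touches it), so no matching can be larger.

3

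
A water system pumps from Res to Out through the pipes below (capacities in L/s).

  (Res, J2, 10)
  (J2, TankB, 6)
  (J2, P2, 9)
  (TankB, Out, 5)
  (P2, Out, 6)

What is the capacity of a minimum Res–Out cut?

10

Augment Res→J2→TankB→Out: bottleneck 5, flow now 5.
Augment Res→J2→P2→Out: bottleneck 5, flow now 10.
No augmenting path remains; maximum flow = 10.
By max-flow min-cut, the minimum cut capacity equals the max flow.
In the residual graph, reachable from Res: {Res}.
Min-cut edges: Res→J2 (10); capacity 10 = 10.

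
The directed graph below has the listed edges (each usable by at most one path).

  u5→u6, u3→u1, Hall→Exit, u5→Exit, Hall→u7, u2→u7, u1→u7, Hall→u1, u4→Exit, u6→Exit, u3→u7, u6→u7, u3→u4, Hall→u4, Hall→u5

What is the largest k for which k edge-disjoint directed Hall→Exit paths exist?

3

Assign every edge capacity 1; by Menger, the answer equals the max flow.
Path Hall→Exit (+1); total 1.
Path Hall→u4→Exit (+1); total 2.
Path Hall→u5→Exit (+1); total 3.
No residual Hall→Exit path; max flow = 3.
Certifying cut of size 3: {Hall→Exit, Hall→u4, Hall→u5}.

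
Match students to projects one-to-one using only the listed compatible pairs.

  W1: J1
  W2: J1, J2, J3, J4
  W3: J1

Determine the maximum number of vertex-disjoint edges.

Unit-capacity flow: source→left, listed edges, right→sink; max matching = max flow.
Augmenting path W1→J1 (+1); matched 1.
Augmenting path W2→J2 (+1); matched 2.
No augmenting path remains; maximum matching = 2.
König certificate: {W2, J1} is a vertex cover of size 2 (every listed pair touches it), so no matching can be larger.

2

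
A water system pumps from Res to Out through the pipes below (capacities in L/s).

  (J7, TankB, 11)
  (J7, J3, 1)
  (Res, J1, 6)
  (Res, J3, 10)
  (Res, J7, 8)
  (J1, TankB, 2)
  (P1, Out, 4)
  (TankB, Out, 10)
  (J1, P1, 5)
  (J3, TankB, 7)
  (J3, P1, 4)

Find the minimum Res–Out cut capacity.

14

Augment Res→J1→P1→Out: bottleneck 4, flow now 4.
Augment Res→J1→TankB→Out: bottleneck 2, flow now 6.
Augment Res→J7→TankB→Out: bottleneck 8, flow now 14.
No augmenting path remains; maximum flow = 14.
By max-flow min-cut, the minimum cut capacity equals the max flow.
In the residual graph, reachable from Res: {Res, J1, J7, J3, P1, TankB}.
Min-cut edges: P1→Out (4), TankB→Out (10); capacity 4 + 10 = 14.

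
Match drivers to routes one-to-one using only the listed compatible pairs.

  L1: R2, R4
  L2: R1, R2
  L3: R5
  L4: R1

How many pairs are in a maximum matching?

4

Unit-capacity flow: source→left, listed edges, right→sink; max matching = max flow.
Augmenting path L1→R2 (+1); matched 1.
Augmenting path L2→R1 (+1); matched 2.
Augmenting path L3→R5 (+1); matched 3.
Augmenting path L4→R1→L2→R2→L1→R4 (+1); matched 4.
No augmenting path remains; maximum matching = 4.
König certificate: {L1, L2, L3, L4} is a vertex cover of size 4 (every listed pair touches it), so no matching can be larger.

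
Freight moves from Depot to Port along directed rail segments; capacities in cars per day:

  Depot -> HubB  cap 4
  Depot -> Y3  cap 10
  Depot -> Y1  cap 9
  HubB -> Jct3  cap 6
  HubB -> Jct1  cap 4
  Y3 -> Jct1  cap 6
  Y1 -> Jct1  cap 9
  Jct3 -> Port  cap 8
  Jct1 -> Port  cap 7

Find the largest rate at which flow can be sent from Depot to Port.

Augment Depot→HubB→Jct3→Port: bottleneck 4, flow now 4.
Augment Depot→Y3→Jct1→Port: bottleneck 6, flow now 10.
Augment Depot→Y1→Jct1→Port: bottleneck 1, flow now 11.
No augmenting path remains; maximum flow = 11.
In the residual graph, reachable from Depot: {Depot, Y3, Y1, Jct1}.
Min-cut edges: Depot→HubB (4), Jct1→Port (7); capacity 4 + 7 = 11.
This cut is saturated, so no flow can exceed 11.

11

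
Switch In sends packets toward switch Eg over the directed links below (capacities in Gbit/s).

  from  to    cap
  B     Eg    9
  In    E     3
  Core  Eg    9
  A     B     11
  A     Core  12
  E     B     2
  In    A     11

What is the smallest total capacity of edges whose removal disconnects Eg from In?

13

Augment In→A→Core→Eg: bottleneck 9, flow now 9.
Augment In→A→B→Eg: bottleneck 2, flow now 11.
Augment In→E→B→Eg: bottleneck 2, flow now 13.
No augmenting path remains; maximum flow = 13.
By max-flow min-cut, the minimum cut capacity equals the max flow.
In the residual graph, reachable from In: {In, E}.
Min-cut edges: In→A (11), E→B (2); capacity 11 + 2 = 13.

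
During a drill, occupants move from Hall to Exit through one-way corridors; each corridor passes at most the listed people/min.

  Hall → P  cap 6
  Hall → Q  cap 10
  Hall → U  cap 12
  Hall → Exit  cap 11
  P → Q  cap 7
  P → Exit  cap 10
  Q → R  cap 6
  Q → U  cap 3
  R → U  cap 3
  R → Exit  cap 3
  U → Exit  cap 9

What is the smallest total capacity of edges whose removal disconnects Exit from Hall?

29

Augment Hall→Exit: bottleneck 11, flow now 11.
Augment Hall→P→Exit: bottleneck 6, flow now 17.
Augment Hall→U→Exit: bottleneck 9, flow now 26.
Augment Hall→Q→R→Exit: bottleneck 3, flow now 29.
No augmenting path remains; maximum flow = 29.
By max-flow min-cut, the minimum cut capacity equals the max flow.
In the residual graph, reachable from Hall: {Hall, Q, R, U}.
Min-cut edges: Hall→P (6), Hall→Exit (11), R→Exit (3), U→Exit (9); capacity 6 + 11 + 3 + 9 = 29.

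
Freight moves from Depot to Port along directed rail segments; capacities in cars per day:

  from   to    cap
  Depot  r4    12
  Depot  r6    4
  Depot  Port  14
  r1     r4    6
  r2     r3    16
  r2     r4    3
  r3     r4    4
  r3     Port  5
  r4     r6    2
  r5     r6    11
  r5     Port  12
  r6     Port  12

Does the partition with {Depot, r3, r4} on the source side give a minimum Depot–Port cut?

No — its capacity is 25, but the minimum cut has capacity 20.

Given cut capacity: 4 + 14 + 5 + 2 = 25.
Augment Depot→Port: bottleneck 14, flow now 14.
Augment Depot→r6→Port: bottleneck 4, flow now 18.
Augment Depot→r4→r6→Port: bottleneck 2, flow now 20.
No augmenting path remains; maximum flow = 20.
In the residual graph, reachable from Depot: {Depot, r4}.
Min-cut edges: Depot→r6 (4), Depot→Port (14), r4→r6 (2); capacity 4 + 14 + 2 = 20.
Cut capacity 25 exceeds the max flow 20, so it is not minimum.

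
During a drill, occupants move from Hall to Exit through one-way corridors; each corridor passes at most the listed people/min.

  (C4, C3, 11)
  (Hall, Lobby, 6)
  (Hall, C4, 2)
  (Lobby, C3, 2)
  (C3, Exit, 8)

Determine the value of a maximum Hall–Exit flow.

4

Augment Hall→C4→C3→Exit: bottleneck 2, flow now 2.
Augment Hall→Lobby→C3→Exit: bottleneck 2, flow now 4.
No augmenting path remains; maximum flow = 4.
In the residual graph, reachable from Hall: {Hall, Lobby}.
Min-cut edges: Hall→C4 (2), Lobby→C3 (2); capacity 2 + 2 = 4.
This cut is saturated, so no flow can exceed 4.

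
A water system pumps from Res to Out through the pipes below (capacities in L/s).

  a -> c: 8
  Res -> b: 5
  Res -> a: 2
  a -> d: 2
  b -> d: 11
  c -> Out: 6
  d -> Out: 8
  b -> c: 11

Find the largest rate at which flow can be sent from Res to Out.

7

Augment Res→a→c→Out: bottleneck 2, flow now 2.
Augment Res→b→c→Out: bottleneck 4, flow now 6.
Augment Res→b→d→Out: bottleneck 1, flow now 7.
No augmenting path remains; maximum flow = 7.
In the residual graph, reachable from Res: {Res}.
Min-cut edges: Res→a (2), Res→b (5); capacity 2 + 5 = 7.
This cut is saturated, so no flow can exceed 7.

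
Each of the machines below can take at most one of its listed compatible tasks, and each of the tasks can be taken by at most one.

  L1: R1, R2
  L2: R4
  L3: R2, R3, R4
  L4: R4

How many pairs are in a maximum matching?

Unit-capacity flow: source→left, listed edges, right→sink; max matching = max flow.
Augmenting path L1→R1 (+1); matched 1.
Augmenting path L2→R4 (+1); matched 2.
Augmenting path L3→R2 (+1); matched 3.
No augmenting path remains; maximum matching = 3.
König certificate: {L1, L3, R4} is a vertex cover of size 3 (every listed pair touches it), so no matching can be larger.

3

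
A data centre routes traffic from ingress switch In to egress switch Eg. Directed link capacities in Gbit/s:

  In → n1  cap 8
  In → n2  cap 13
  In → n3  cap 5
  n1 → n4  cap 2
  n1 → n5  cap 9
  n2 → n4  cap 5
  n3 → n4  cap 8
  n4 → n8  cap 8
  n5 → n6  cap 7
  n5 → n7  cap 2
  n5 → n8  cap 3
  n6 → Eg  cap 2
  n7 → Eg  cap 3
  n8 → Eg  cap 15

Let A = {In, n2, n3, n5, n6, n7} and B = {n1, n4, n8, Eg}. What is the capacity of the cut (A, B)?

29

Edges leaving {In, n2, n3, n5, n6, n7}: In→n1 (8), n2→n4 (5), n3→n4 (8), n5→n8 (3), n6→Eg (2), n7→Eg (3).
Cut capacity = 8 + 5 + 8 + 3 + 2 + 3 = 29.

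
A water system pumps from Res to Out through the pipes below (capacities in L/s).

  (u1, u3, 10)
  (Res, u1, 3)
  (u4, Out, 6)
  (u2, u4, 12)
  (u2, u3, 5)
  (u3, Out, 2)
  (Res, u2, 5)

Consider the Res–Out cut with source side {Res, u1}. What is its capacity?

Edges leaving {Res, u1}: Res→u2 (5), u1→u3 (10).
Cut capacity = 5 + 10 = 15.

15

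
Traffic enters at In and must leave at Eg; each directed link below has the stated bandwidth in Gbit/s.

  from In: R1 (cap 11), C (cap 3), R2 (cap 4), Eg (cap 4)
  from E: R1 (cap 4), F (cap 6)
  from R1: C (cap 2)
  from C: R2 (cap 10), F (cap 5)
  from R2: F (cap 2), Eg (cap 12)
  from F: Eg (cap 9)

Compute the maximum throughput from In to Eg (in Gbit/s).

13

Augment In→Eg: bottleneck 4, flow now 4.
Augment In→R2→Eg: bottleneck 4, flow now 8.
Augment In→C→R2→Eg: bottleneck 3, flow now 11.
Augment In→R1→C→R2→Eg: bottleneck 2, flow now 13.
No augmenting path remains; maximum flow = 13.
In the residual graph, reachable from In: {In, R1}.
Min-cut edges: In→C (3), In→R2 (4), In→Eg (4), R1→C (2); capacity 3 + 4 + 4 + 2 = 13.
This cut is saturated, so no flow can exceed 13.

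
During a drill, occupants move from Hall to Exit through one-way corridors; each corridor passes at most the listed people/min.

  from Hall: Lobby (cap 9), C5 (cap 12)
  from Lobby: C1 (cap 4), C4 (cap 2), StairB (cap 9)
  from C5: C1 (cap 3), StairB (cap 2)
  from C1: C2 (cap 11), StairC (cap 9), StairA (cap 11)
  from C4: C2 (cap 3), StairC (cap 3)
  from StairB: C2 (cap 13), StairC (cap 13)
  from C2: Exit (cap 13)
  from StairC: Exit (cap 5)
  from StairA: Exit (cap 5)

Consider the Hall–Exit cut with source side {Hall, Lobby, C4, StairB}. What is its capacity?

48

Edges leaving {Hall, Lobby, C4, StairB}: Hall→C5 (12), Lobby→C1 (4), C4→C2 (3), C4→StairC (3), StairB→C2 (13), StairB→StairC (13).
Cut capacity = 12 + 4 + 3 + 3 + 13 + 13 = 48.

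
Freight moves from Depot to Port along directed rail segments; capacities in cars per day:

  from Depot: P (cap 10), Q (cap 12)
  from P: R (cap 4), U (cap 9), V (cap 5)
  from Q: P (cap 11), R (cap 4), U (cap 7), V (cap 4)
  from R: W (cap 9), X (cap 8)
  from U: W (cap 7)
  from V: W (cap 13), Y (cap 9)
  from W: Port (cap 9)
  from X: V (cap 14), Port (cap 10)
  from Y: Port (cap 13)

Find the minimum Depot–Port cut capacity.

22

Augment Depot→P→R→W→Port: bottleneck 4, flow now 4.
Augment Depot→P→U→W→Port: bottleneck 5, flow now 9.
Augment Depot→P→V→Y→Port: bottleneck 1, flow now 10.
Augment Depot→Q→R→X→Port: bottleneck 4, flow now 14.
Augment Depot→Q→V→Y→Port: bottleneck 4, flow now 18.
Augment Depot→Q→P→V→Y→Port: bottleneck 4, flow now 22.
No augmenting path remains; maximum flow = 22.
By max-flow min-cut, the minimum cut capacity equals the max flow.
In the residual graph, reachable from Depot: {Depot}.
Min-cut edges: Depot→P (10), Depot→Q (12); capacity 10 + 12 = 22.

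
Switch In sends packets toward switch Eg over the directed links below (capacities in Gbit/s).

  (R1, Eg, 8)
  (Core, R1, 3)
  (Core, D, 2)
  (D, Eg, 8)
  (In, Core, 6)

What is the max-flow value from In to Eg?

Augment In→Core→D→Eg: bottleneck 2, flow now 2.
Augment In→Core→R1→Eg: bottleneck 3, flow now 5.
No augmenting path remains; maximum flow = 5.
In the residual graph, reachable from In: {In, Core}.
Min-cut edges: Core→D (2), Core→R1 (3); capacity 2 + 3 = 5.
This cut is saturated, so no flow can exceed 5.

5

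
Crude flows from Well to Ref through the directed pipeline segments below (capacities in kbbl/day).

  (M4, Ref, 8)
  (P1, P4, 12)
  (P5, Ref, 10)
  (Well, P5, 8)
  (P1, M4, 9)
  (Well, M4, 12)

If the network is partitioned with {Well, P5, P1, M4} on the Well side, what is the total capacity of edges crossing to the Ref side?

Edges leaving {Well, P5, P1, M4}: P5→Ref (10), P1→P4 (12), M4→Ref (8).
Cut capacity = 10 + 12 + 8 = 30.

30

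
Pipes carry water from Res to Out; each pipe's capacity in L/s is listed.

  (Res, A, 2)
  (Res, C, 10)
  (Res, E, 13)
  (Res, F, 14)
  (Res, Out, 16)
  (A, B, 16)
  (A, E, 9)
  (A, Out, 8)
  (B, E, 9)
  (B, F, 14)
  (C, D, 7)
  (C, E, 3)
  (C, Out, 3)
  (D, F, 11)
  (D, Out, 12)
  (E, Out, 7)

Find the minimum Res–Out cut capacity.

35

Augment Res→Out: bottleneck 16, flow now 16.
Augment Res→A→Out: bottleneck 2, flow now 18.
Augment Res→C→Out: bottleneck 3, flow now 21.
Augment Res→E→Out: bottleneck 7, flow now 28.
Augment Res→C→D→Out: bottleneck 7, flow now 35.
No augmenting path remains; maximum flow = 35.
By max-flow min-cut, the minimum cut capacity equals the max flow.
In the residual graph, reachable from Res: {Res, E, F}.
Min-cut edges: Res→A (2), Res→C (10), Res→Out (16), E→Out (7); capacity 2 + 10 + 16 + 7 = 35.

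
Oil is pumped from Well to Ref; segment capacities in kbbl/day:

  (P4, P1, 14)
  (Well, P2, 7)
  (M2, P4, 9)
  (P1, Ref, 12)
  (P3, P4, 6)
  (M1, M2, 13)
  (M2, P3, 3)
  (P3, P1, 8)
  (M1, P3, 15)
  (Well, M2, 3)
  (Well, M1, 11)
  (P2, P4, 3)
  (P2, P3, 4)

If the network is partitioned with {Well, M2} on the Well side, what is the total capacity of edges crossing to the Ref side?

Edges leaving {Well, M2}: Well→M1 (11), Well→P2 (7), M2→P4 (9), M2→P3 (3).
Cut capacity = 11 + 7 + 9 + 3 = 30.

30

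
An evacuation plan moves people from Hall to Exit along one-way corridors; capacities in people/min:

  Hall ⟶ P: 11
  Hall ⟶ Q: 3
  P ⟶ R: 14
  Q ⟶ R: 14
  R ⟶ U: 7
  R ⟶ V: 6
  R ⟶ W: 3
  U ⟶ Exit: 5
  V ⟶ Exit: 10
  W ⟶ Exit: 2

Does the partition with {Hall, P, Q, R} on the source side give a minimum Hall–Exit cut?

No — its capacity is 16, but the minimum cut has capacity 13.

Given cut capacity: 7 + 6 + 3 = 16.
Augment Hall→P→R→U→Exit: bottleneck 5, flow now 5.
Augment Hall→P→R→V→Exit: bottleneck 6, flow now 11.
Augment Hall→Q→R→W→Exit: bottleneck 2, flow now 13.
No augmenting path remains; maximum flow = 13.
In the residual graph, reachable from Hall: {Hall, P, Q, R, U, W}.
Min-cut edges: R→V (6), U→Exit (5), W→Exit (2); capacity 6 + 5 + 2 = 13.
Cut capacity 16 exceeds the max flow 13, so it is not minimum.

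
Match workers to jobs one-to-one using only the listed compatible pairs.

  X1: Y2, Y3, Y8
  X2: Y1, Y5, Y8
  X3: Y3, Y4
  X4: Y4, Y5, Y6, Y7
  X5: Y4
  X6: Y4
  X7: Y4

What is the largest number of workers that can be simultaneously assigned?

Unit-capacity flow: source→left, listed edges, right→sink; max matching = max flow.
Augmenting path X1→Y2 (+1); matched 1.
Augmenting path X2→Y1 (+1); matched 2.
Augmenting path X3→Y3 (+1); matched 3.
Augmenting path X4→Y4 (+1); matched 4.
Augmenting path X5→Y4→X4→Y5 (+1); matched 5.
No augmenting path remains; maximum matching = 5.
König certificate: {X1, X2, X3, X4, Y4} is a vertex cover of size 5 (every listed pair touches it), so no matching can be larger.

5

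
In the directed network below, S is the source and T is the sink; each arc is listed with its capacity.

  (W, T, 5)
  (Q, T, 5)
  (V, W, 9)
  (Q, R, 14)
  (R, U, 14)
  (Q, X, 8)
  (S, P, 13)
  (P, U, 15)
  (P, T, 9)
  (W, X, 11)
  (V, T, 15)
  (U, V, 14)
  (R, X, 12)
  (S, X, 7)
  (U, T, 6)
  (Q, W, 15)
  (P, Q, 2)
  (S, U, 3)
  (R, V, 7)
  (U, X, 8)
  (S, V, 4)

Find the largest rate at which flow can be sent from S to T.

20

Augment S→P→T: bottleneck 9, flow now 9.
Augment S→U→T: bottleneck 3, flow now 12.
Augment S→V→T: bottleneck 4, flow now 16.
Augment S→P→Q→T: bottleneck 2, flow now 18.
Augment S→P→U→T: bottleneck 2, flow now 20.
No augmenting path remains; maximum flow = 20.
In the residual graph, reachable from S: {S, X}.
Min-cut edges: S→P (13), S→U (3), S→V (4); capacity 13 + 3 + 4 = 20.
This cut is saturated, so no flow can exceed 20.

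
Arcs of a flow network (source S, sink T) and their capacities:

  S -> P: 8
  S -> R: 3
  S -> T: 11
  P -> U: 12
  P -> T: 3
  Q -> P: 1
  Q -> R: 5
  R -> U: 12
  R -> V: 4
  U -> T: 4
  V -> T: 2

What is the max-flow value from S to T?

20

Augment S→T: bottleneck 11, flow now 11.
Augment S→P→T: bottleneck 3, flow now 14.
Augment S→P→U→T: bottleneck 4, flow now 18.
Augment S→R→V→T: bottleneck 2, flow now 20.
No augmenting path remains; maximum flow = 20.
In the residual graph, reachable from S: {S, P, R, U, V}.
Min-cut edges: S→T (11), P→T (3), U→T (4), V→T (2); capacity 11 + 3 + 4 + 2 = 20.
This cut is saturated, so no flow can exceed 20.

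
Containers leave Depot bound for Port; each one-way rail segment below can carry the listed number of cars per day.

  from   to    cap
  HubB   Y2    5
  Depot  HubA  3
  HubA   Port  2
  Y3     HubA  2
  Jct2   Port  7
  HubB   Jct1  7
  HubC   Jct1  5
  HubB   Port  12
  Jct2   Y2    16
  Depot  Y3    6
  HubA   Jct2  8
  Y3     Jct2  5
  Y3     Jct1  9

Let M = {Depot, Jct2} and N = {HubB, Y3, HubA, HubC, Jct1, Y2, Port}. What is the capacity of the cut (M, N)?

32

Edges leaving {Depot, Jct2}: Depot→Y3 (6), Depot→HubA (3), Jct2→Y2 (16), Jct2→Port (7).
Cut capacity = 6 + 3 + 16 + 7 = 32.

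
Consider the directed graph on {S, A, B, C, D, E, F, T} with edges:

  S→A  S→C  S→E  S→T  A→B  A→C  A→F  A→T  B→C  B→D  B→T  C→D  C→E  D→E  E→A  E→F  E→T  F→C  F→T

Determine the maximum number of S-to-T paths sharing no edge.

4

Assign every edge capacity 1; by Menger, the answer equals the max flow.
Path S→T (+1); total 1.
Path S→A→T (+1); total 2.
Path S→E→T (+1); total 3.
Path S→C→E→F→T (+1); total 4.
No residual S→T path; max flow = 4.
Certifying cut of size 4: {S→A, S→C, S→E, S→T}.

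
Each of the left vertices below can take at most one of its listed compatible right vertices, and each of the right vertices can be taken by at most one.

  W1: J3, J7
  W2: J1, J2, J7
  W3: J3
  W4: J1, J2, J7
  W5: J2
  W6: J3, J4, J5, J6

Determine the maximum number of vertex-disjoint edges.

5

Unit-capacity flow: source→left, listed edges, right→sink; max matching = max flow.
Augmenting path W1→J3 (+1); matched 1.
Augmenting path W2→J1 (+1); matched 2.
Augmenting path W4→J2 (+1); matched 3.
Augmenting path W6→J4 (+1); matched 4.
Augmenting path W3→J3→W1→J7 (+1); matched 5.
No augmenting path remains; maximum matching = 5.
König certificate: {W6, J1, J2, J3, J7} is a vertex cover of size 5 (every listed pair touches it), so no matching can be larger.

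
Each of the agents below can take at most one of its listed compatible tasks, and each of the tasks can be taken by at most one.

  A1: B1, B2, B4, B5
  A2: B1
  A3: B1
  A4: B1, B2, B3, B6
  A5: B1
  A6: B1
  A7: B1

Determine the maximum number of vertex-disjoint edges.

Unit-capacity flow: source→left, listed edges, right→sink; max matching = max flow.
Augmenting path A1→B1 (+1); matched 1.
Augmenting path A4→B2 (+1); matched 2.
Augmenting path A2→B1→A1→B4 (+1); matched 3.
No augmenting path remains; maximum matching = 3.
König certificate: {A1, A4, B1} is a vertex cover of size 3 (every listed pair touches it), so no matching can be larger.

3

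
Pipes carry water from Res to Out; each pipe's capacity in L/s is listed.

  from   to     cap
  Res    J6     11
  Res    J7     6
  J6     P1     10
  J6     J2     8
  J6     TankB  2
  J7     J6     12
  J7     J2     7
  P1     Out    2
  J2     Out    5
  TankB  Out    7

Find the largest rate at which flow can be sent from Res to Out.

Augment Res→J6→P1→Out: bottleneck 2, flow now 2.
Augment Res→J6→J2→Out: bottleneck 5, flow now 7.
Augment Res→J6→TankB→Out: bottleneck 2, flow now 9.
No augmenting path remains; maximum flow = 9.
In the residual graph, reachable from Res: {Res, J6, J7, P1, J2}.
Min-cut edges: J6→TankB (2), P1→Out (2), J2→Out (5); capacity 2 + 2 + 5 = 9.
This cut is saturated, so no flow can exceed 9.

9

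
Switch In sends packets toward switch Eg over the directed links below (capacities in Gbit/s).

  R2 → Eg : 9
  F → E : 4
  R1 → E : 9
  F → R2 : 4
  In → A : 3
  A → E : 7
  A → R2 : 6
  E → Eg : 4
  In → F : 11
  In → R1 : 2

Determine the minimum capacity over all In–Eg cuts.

Augment In→F→E→Eg: bottleneck 4, flow now 4.
Augment In→F→R2→Eg: bottleneck 4, flow now 8.
Augment In→A→R2→Eg: bottleneck 3, flow now 11.
No augmenting path remains; maximum flow = 11.
By max-flow min-cut, the minimum cut capacity equals the max flow.
In the residual graph, reachable from In: {In, F, R1, E}.
Min-cut edges: In→A (3), F→R2 (4), E→Eg (4); capacity 3 + 4 + 4 = 11.

11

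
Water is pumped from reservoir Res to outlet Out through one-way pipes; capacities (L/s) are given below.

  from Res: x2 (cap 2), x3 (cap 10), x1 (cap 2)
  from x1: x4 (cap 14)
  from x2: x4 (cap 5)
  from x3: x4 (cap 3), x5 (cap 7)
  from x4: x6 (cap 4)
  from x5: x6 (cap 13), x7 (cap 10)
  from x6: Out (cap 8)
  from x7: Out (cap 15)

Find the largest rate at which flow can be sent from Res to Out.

11

Augment Res→x1→x4→x6→Out: bottleneck 2, flow now 2.
Augment Res→x2→x4→x6→Out: bottleneck 2, flow now 4.
Augment Res→x3→x5→x6→Out: bottleneck 4, flow now 8.
Augment Res→x3→x5→x7→Out: bottleneck 3, flow now 11.
No augmenting path remains; maximum flow = 11.
In the residual graph, reachable from Res: {Res, x1, x2, x3, x4}.
Min-cut edges: x3→x5 (7), x4→x6 (4); capacity 7 + 4 = 11.
This cut is saturated, so no flow can exceed 11.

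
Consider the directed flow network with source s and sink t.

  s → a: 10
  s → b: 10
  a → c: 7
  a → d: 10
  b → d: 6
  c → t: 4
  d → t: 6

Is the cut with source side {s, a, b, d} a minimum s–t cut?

Given cut capacity: 7 + 6 = 13.
Augment s→a→c→t: bottleneck 4, flow now 4.
Augment s→a→d→t: bottleneck 6, flow now 10.
No augmenting path remains; maximum flow = 10.
In the residual graph, reachable from s: {s, a, b, c, d}.
Min-cut edges: c→t (4), d→t (6); capacity 4 + 6 = 10.
Cut capacity 13 exceeds the max flow 10, so it is not minimum.

No — its capacity is 13, but the minimum cut has capacity 10.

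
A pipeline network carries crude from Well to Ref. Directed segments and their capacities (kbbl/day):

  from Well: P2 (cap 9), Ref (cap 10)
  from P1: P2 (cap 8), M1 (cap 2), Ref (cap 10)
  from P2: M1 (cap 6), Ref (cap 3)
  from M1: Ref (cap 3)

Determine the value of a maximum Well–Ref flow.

Augment Well→Ref: bottleneck 10, flow now 10.
Augment Well→P2→Ref: bottleneck 3, flow now 13.
Augment Well→P2→M1→Ref: bottleneck 3, flow now 16.
No augmenting path remains; maximum flow = 16.
In the residual graph, reachable from Well: {Well, P2, M1}.
Min-cut edges: Well→Ref (10), P2→Ref (3), M1→Ref (3); capacity 10 + 3 + 3 = 16.
This cut is saturated, so no flow can exceed 16.

16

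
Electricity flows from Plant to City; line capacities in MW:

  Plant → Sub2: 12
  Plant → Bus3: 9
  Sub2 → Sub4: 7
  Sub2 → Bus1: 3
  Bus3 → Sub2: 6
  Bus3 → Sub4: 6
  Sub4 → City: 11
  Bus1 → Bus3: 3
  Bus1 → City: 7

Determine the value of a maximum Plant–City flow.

Augment Plant→Sub2→Sub4→City: bottleneck 7, flow now 7.
Augment Plant→Sub2→Bus1→City: bottleneck 3, flow now 10.
Augment Plant→Bus3→Sub4→City: bottleneck 4, flow now 14.
No augmenting path remains; maximum flow = 14.
In the residual graph, reachable from Plant: {Plant, Sub2, Bus3, Sub4}.
Min-cut edges: Sub2→Bus1 (3), Sub4→City (11); capacity 3 + 11 = 14.
This cut is saturated, so no flow can exceed 14.

14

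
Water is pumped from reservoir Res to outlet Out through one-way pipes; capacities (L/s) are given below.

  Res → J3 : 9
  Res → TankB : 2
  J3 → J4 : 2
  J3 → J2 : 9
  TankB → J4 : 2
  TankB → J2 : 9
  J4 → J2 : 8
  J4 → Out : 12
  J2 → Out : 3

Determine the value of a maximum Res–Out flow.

Augment Res→J3→J4→Out: bottleneck 2, flow now 2.
Augment Res→J3→J2→Out: bottleneck 3, flow now 5.
Augment Res→TankB→J4→Out: bottleneck 2, flow now 7.
No augmenting path remains; maximum flow = 7.
In the residual graph, reachable from Res: {Res, J3, J2}.
Min-cut edges: Res→TankB (2), J3→J4 (2), J2→Out (3); capacity 2 + 2 + 3 = 7.
This cut is saturated, so no flow can exceed 7.

7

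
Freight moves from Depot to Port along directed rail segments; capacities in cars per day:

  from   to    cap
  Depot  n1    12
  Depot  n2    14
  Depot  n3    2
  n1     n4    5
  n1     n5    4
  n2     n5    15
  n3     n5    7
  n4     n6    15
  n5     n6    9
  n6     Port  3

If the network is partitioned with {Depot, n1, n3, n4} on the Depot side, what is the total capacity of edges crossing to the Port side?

40

Edges leaving {Depot, n1, n3, n4}: Depot→n2 (14), n1→n5 (4), n3→n5 (7), n4→n6 (15).
Cut capacity = 14 + 4 + 7 + 15 = 40.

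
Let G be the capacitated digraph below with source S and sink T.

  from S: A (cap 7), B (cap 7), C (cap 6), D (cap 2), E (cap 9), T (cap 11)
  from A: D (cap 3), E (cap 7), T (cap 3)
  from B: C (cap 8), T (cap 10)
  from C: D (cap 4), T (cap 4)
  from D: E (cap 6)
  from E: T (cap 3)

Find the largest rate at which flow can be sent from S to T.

28

Augment S→T: bottleneck 11, flow now 11.
Augment S→A→T: bottleneck 3, flow now 14.
Augment S→B→T: bottleneck 7, flow now 21.
Augment S→C→T: bottleneck 4, flow now 25.
Augment S→E→T: bottleneck 3, flow now 28.
No augmenting path remains; maximum flow = 28.
In the residual graph, reachable from S: {S, A, C, D, E}.
Min-cut edges: S→B (7), S→T (11), A→T (3), C→T (4), E→T (3); capacity 7 + 11 + 3 + 4 + 3 = 28.
This cut is saturated, so no flow can exceed 28.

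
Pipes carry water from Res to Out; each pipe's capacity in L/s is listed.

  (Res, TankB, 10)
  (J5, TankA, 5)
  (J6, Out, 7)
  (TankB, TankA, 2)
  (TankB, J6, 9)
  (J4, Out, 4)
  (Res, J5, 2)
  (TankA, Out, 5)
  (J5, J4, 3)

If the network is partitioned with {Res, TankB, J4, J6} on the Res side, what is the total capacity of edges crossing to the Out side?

15

Edges leaving {Res, TankB, J4, J6}: Res→J5 (2), TankB→TankA (2), J4→Out (4), J6→Out (7).
Cut capacity = 2 + 2 + 4 + 7 = 15.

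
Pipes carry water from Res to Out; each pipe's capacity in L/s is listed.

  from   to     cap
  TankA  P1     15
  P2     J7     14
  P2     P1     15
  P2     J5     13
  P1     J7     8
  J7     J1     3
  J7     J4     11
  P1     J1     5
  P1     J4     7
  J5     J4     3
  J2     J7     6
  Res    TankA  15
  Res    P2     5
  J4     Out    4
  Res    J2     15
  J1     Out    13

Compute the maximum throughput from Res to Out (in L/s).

12

Augment Res→J2→J7→J4→Out: bottleneck 4, flow now 4.
Augment Res→J2→J7→J1→Out: bottleneck 2, flow now 6.
Augment Res→P2→J7→J1→Out: bottleneck 1, flow now 7.
Augment Res→P2→P1→J1→Out: bottleneck 4, flow now 11.
Augment Res→TankA→P1→J1→Out: bottleneck 1, flow now 12.
No augmenting path remains; maximum flow = 12.
In the residual graph, reachable from Res: {Res, J2, P2, TankA, J7, J5, P1, J4}.
Min-cut edges: J7→J1 (3), P1→J1 (5), J4→Out (4); capacity 3 + 5 + 4 = 12.
This cut is saturated, so no flow can exceed 12.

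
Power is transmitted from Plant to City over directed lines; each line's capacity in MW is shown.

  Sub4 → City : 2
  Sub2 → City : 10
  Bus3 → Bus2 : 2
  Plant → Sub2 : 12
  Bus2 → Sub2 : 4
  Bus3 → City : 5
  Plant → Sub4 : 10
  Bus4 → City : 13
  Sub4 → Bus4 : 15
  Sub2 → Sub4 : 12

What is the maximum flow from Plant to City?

22

Augment Plant→Sub2→City: bottleneck 10, flow now 10.
Augment Plant→Sub4→City: bottleneck 2, flow now 12.
Augment Plant→Sub4→Bus4→City: bottleneck 8, flow now 20.
Augment Plant→Sub2→Sub4→Bus4→City: bottleneck 2, flow now 22.
No augmenting path remains; maximum flow = 22.
In the residual graph, reachable from Plant: {Plant}.
Min-cut edges: Plant→Sub2 (12), Plant→Sub4 (10); capacity 12 + 10 = 22.
This cut is saturated, so no flow can exceed 22.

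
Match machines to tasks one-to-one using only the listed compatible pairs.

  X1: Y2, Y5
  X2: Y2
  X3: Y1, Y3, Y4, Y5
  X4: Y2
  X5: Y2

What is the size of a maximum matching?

Unit-capacity flow: source→left, listed edges, right→sink; max matching = max flow.
Augmenting path X1→Y2 (+1); matched 1.
Augmenting path X3→Y1 (+1); matched 2.
Augmenting path X2→Y2→X1→Y5 (+1); matched 3.
No augmenting path remains; maximum matching = 3.
König certificate: {X1, X3, Y2} is a vertex cover of size 3 (every listed pair touches it), so no matching can be larger.

3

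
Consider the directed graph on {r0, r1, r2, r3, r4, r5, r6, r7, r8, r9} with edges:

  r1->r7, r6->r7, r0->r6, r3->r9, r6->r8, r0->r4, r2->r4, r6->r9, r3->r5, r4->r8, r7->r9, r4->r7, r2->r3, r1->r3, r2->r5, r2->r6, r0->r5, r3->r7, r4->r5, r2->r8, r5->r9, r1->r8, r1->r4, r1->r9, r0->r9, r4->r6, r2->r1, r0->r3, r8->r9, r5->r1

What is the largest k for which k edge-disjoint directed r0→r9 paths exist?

Assign every edge capacity 1; by Menger, the answer equals the max flow.
Path r0→r9 (+1); total 1.
Path r0→r3→r9 (+1); total 2.
Path r0→r5→r9 (+1); total 3.
Path r0→r6→r9 (+1); total 4.
Path r0→r4→r7→r9 (+1); total 5.
No residual r0→r9 path; max flow = 5.
Certifying cut of size 5: {r0→r3, r0→r4, r0→r5, r0→r6, r0→r9}.

5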